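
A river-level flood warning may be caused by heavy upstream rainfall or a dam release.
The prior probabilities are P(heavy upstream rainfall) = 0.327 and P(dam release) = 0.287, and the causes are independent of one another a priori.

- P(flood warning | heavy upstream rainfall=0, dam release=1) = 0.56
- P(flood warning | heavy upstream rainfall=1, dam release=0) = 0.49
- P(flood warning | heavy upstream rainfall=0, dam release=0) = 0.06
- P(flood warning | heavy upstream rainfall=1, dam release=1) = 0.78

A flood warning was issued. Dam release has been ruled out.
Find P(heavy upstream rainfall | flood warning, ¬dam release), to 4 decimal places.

Sum P(flood warning|·) weighted by the priors over both values of heavy upstream rainfall:
  P(flood warning | ¬dam release) = 0.06·0.673 + 0.49·0.327
        = 0.040380 + 0.160230 = 0.200610
Configurations with heavy upstream rainfall contribute 0.160230, so
  P(heavy upstream rainfall | flood warning, ¬dam release) = 0.160230 / 0.200610 ≈ 0.7987

P(heavy upstream rainfall | flood warning, ¬dam release) ≈ 0.7987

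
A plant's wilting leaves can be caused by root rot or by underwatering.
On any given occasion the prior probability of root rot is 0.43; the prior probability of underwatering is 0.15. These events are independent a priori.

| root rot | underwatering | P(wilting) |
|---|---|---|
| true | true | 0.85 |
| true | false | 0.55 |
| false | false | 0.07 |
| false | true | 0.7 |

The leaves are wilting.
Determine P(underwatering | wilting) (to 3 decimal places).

P(wilting) = 0.07×0.57×0.85 + 0.7×0.57×0.15 + 0.55×0.43×0.85 + 0.85×0.43×0.15 = 0.033915 + 0.059850 + 0.201025 + 0.054825 = 0.349615
The underwatering-present share is 0.059850 + 0.054825 = 0.114675.
P(underwatering | wilting) = 0.114675 / 0.349615 ≈ 0.328

P(underwatering | wilting) ≈ 0.328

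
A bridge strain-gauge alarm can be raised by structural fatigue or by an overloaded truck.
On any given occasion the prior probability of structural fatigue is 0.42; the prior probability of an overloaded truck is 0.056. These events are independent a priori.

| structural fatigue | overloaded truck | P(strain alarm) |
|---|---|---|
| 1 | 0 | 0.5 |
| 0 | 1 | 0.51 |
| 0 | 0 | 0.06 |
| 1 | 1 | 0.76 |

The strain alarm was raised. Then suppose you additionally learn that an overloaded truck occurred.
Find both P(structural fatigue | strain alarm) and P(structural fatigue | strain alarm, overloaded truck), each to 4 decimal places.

P(structural fatigue | strain alarm) ≈ 0.8139; P(structural fatigue | strain alarm, overloaded truck) ≈ 0.5190

Numerator (weight on configurations with structural fatigue): 0.198240 + 0.017875 = 0.216115
Normalizer over all consistent configurations: 0.06*0.58*0.944 + 0.51*0.58*0.056 + 0.5*0.42*0.944 + 0.76*0.42*0.056 = 0.265531
Posterior = 0.216115 / 0.265531 ≈ 0.8139

Now condition on the additional information:
By total probability over both values of structural fatigue:
  P(strain alarm | overloaded truck) = 0.51×0.58 + 0.76×0.42
        = 0.295800 + 0.319200 = 0.615000
Configurations with structural fatigue contribute 0.319200, so
  P(structural fatigue | strain alarm, overloaded truck) = 0.319200 / 0.615000 ≈ 0.5190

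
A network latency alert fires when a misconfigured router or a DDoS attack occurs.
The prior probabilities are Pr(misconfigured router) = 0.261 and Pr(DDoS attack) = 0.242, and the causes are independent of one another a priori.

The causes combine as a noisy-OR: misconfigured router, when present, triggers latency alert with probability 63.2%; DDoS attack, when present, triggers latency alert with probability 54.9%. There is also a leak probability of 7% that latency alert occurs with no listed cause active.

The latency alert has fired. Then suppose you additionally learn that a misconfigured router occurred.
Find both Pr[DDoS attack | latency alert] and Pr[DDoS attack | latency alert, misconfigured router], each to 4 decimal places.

Pr[DDoS attack | latency alert] ≈ 0.4815; Pr[DDoS attack | latency alert, misconfigured router] ≈ 0.2910

Under noisy-OR, P(latency alert | causes) = 1 − (1−0.07)·∏(1−qᵢ) over the active causes.
By total probability over the 4 (misconfigured router, DDoS attack) configurations:
  P(latency alert) = 0.07×0.739×0.758 + 0.58057×0.739×0.242 + 0.65776×0.261×0.758 + 0.84565×0.261×0.242
        = 0.039211 + 0.103828 + 0.130130 + 0.053413 = 0.326582
The terms with DDoS attack present sum to 0.157241, so
  P(DDoS attack | latency alert) = 0.157241 / 0.326582 ≈ 0.4815

Now condition on the additional information:
For the numerator, keep only DDoS attack=true terms: 0.84565·0.242 = 0.204647
The normalizing constant is 0.65776·0.758 + 0.84565·0.242 = 0.703229
Posterior = 0.204647 / 0.703229 ≈ 0.2910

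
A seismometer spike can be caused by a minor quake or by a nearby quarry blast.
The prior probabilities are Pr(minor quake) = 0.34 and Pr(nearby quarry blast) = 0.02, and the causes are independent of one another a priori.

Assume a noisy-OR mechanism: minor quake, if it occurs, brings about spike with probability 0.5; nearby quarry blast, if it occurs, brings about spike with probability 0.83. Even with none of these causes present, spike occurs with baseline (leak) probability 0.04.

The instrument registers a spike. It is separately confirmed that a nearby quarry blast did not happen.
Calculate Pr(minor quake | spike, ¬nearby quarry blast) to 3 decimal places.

Under noisy-OR, P(spike | causes) = 1 − (1−0.04)·∏(1−qᵢ) over the active causes.
P(spike | ¬nearby quarry blast) = 0.04*0.66 + 0.52*0.34 = 0.026400 + 0.176800 = 0.203200
Restricting to configurations with minor quake present: 0.52*0.34 = 0.176800.
Hence the posterior is 0.176800/0.203200 ≈ 0.870.

Pr(minor quake | spike, ¬nearby quarry blast) ≈ 0.870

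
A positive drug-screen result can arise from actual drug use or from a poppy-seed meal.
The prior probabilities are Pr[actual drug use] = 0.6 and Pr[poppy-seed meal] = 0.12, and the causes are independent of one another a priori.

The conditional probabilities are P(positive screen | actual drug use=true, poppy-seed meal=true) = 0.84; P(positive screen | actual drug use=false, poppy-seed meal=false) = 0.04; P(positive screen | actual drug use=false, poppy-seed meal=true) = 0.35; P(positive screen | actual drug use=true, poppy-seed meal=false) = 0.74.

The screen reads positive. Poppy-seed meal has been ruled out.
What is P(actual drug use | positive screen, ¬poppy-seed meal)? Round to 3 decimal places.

P(actual drug use | positive screen, ¬poppy-seed meal) ≈ 0.965

P(positive screen | ¬poppy-seed meal) = 0.04×0.4 + 0.74×0.6 = 0.016000 + 0.444000 = 0.460000
Of this, 0.444000 comes from 0.74×0.6 (the actual drug use=true cases).
So P(actual drug use | positive screen, ¬poppy-seed meal) = 0.444000/0.460000 ≈ 0.965.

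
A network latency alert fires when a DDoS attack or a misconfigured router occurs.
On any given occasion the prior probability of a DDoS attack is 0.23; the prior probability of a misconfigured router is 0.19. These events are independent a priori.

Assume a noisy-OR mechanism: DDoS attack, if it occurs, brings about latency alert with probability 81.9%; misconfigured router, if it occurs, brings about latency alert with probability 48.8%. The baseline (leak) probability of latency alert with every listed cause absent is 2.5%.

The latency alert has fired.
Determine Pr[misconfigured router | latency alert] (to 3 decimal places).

Pr[misconfigured router | latency alert] ≈ 0.401

Under noisy-OR, P(latency alert | causes) = 1 − (1−0.025)·∏(1−qᵢ) over the active causes.
By total probability over the 4 (DDoS attack, misconfigured router) configurations:
  P(latency alert) = 0.025·0.77·0.81 + 0.5008·0.77·0.19 + 0.823525·0.23·0.81 + 0.909645·0.23·0.19
        = 0.015593 + 0.073267 + 0.153423 + 0.039751 = 0.282034
Keeping only the misconfigured router-present terms gives 0.113018, so
  P(misconfigured router | latency alert) = 0.113018 / 0.282034 ≈ 0.401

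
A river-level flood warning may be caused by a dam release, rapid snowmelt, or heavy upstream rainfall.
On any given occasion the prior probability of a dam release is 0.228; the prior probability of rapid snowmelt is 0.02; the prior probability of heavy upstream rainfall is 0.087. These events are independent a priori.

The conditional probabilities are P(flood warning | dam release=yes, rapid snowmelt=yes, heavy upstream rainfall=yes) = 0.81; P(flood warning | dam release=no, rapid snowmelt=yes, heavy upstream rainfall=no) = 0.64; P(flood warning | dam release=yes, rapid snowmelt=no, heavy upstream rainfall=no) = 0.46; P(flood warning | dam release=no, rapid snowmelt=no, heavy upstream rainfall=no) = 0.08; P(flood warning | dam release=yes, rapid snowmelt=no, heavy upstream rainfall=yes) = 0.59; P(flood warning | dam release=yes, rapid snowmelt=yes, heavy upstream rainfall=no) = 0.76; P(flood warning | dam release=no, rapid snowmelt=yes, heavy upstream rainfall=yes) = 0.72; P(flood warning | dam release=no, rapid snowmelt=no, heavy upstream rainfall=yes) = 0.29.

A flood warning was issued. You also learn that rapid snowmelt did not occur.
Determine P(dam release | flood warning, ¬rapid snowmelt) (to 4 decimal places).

Enumerate the 4 (dam release, heavy upstream rainfall) configurations and weight by the priors:
  P(flood warning | ¬rapid snowmelt) = 0.08*0.772*0.913 + 0.29*0.772*0.087 + 0.46*0.228*0.913 + 0.59*0.228*0.087
        = 0.056387 + 0.019478 + 0.095755 + 0.011703 = 0.183323
The terms with dam release present sum to 0.107458, so
  P(dam release | flood warning, ¬rapid snowmelt) = 0.107458 / 0.183323 ≈ 0.5862

P(dam release | flood warning, ¬rapid snowmelt) ≈ 0.5862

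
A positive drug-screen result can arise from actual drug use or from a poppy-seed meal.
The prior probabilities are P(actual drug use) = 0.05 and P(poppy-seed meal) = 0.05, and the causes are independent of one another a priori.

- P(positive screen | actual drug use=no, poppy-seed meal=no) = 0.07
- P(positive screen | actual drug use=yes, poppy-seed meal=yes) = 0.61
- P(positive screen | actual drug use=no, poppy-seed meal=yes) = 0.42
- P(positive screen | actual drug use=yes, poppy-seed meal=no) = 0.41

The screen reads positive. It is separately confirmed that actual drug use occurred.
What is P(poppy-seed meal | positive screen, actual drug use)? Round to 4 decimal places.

P(poppy-seed meal | positive screen, actual drug use) ≈ 0.0726

For the numerator, keep only poppy-seed meal=true terms: 0.61*0.05 = 0.030500
Denominator P(positive screen | actual drug use): 0.41*0.95 + 0.61*0.05 = 0.420000
P(poppy-seed meal | positive screen, actual drug use) = 0.030500/0.420000 ≈ 0.0726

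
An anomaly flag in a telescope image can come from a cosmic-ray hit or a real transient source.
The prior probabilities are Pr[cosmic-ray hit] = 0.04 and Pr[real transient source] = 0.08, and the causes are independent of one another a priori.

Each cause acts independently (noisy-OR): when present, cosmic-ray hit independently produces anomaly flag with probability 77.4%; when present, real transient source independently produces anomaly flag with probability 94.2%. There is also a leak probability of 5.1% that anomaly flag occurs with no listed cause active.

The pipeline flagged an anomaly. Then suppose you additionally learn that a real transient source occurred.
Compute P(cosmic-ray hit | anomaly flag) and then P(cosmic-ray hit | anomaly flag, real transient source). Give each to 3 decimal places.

P(cosmic-ray hit | anomaly flag) ≈ 0.214; P(cosmic-ray hit | anomaly flag, real transient source) ≈ 0.042

Under noisy-OR, P(anomaly flag | causes) = 1 − (1−0.051)·∏(1−qᵢ) over the active causes.
By total probability over the 4 (cosmic-ray hit, real transient source) configurations:
  P(anomaly flag) = 0.051·0.96·0.92 + 0.944958·0.96·0.08 + 0.785526·0.04·0.92 + 0.987561·0.04·0.08
        = 0.045043 + 0.072573 + 0.028907 + 0.003160 = 0.149683
Configurations with cosmic-ray hit contribute 0.032067, so
  P(cosmic-ray hit | anomaly flag) = 0.032067 / 0.149683 ≈ 0.214

Now also conditioning on real transient source=true:
Sum P(anomaly flag|·) weighted by the priors over both values of cosmic-ray hit:
  P(anomaly flag | real transient source) = 0.944958×0.96 + 0.987561×0.04
        = 0.907160 + 0.039502 = 0.946662
Configurations with cosmic-ray hit contribute 0.039502, so
  P(cosmic-ray hit | anomaly flag, real transient source) = 0.039502 / 0.946662 ≈ 0.042
Conditioning on real transient source lowers the posterior on cosmic-ray hit: the classic explaining-away effect in a common-effect structure.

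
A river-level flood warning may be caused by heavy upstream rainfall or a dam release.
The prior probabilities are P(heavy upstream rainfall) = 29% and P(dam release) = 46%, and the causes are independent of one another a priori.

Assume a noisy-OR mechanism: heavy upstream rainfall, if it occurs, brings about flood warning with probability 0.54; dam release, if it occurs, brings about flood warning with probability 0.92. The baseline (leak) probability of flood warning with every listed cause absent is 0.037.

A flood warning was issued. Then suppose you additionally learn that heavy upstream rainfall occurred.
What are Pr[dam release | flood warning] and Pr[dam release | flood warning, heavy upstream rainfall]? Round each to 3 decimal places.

Under noisy-OR, P(flood warning | causes) = 1 − (1−0.037)·∏(1−qᵢ) over the active causes.
Sum P(flood warning|·) weighted by the priors over the 4 (heavy upstream rainfall, dam release) configurations:
  P(flood warning) = 0.037×0.71×0.54 + 0.92296×0.71×0.46 + 0.55702×0.29×0.54 + 0.964562×0.29×0.46
        = 0.014186 + 0.301439 + 0.087229 + 0.128673 = 0.531527
The terms with dam release present sum to 0.430112, so
  P(dam release | flood warning) = 0.430112 / 0.531527 ≈ 0.809

Now also conditioning on heavy upstream rainfall=true:
P(flood warning | heavy upstream rainfall) = 0.55702*0.54 + 0.964562*0.46 = 0.300791 + 0.443699 = 0.744490
Of this, 0.443699 comes from 0.964562*0.46 (the dam release=true cases).
P(dam release | flood warning, heavy upstream rainfall) = 0.443699 / 0.744490 ≈ 0.596
This is intercausal reasoning (explaining away): once heavy upstream rainfall accounts for the flood warning, dam release becomes less likely.

Pr[dam release | flood warning] ≈ 0.809; Pr[dam release | flood warning, heavy upstream rainfall] ≈ 0.596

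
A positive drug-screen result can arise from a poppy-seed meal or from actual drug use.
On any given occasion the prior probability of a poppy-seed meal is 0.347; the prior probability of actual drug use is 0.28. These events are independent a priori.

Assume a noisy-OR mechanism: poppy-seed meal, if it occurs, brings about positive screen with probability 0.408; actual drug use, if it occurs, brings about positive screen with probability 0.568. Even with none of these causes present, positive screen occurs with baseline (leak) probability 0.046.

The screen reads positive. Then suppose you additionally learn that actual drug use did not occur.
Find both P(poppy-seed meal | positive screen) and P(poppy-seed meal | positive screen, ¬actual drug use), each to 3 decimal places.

Under noisy-OR, P(positive screen | causes) = 1 − (1−0.046)·∏(1−qᵢ) over the active causes.
P(positive screen) = 0.046·0.653·0.72 + 0.587872·0.653·0.28 + 0.435232·0.347·0.72 + 0.75602·0.347·0.28 = 0.021627 + 0.107487 + 0.108738 + 0.073455 = 0.311307
Of this, 0.182193 comes from 0.108738 + 0.073455 (the poppy-seed meal=true cases).
So P(poppy-seed meal | positive screen) = 0.182193/0.311307 ≈ 0.585.

Now also conditioning on actual drug use≠true:
P(positive screen | ¬actual drug use) = 0.046*0.653 + 0.435232*0.347 = 0.030038 + 0.151026 = 0.181064
The poppy-seed meal-present share is 0.435232*0.347 = 0.151026.
Hence the posterior is 0.151026/0.181064 ≈ 0.834.
Ruling out actual drug use raises the posterior on poppy-seed meal — the flip side of explaining away.

P(poppy-seed meal | positive screen) ≈ 0.585; P(poppy-seed meal | positive screen, ¬actual drug use) ≈ 0.834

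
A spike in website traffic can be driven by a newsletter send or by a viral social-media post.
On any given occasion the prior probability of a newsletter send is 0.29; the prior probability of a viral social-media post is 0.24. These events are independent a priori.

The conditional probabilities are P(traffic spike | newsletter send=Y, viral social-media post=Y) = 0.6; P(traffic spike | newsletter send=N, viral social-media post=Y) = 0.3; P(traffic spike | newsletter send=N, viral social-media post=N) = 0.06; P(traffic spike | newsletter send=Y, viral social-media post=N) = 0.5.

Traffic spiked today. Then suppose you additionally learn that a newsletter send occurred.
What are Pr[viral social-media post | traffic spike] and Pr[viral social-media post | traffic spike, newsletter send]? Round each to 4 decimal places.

Pr[viral social-media post | traffic spike] ≈ 0.3945; Pr[viral social-media post | traffic spike, newsletter send] ≈ 0.2748

Enumerate the 4 (newsletter send, viral social-media post) configurations and weight by the priors:
  P(traffic spike) = 0.06·0.71·0.76 + 0.3·0.71·0.24 + 0.5·0.29·0.76 + 0.6·0.29·0.24
        = 0.032376 + 0.051120 + 0.110200 + 0.041760 = 0.235456
The terms with viral social-media post present sum to 0.092880, so
  P(viral social-media post | traffic spike) = 0.092880 / 0.235456 ≈ 0.3945

Now condition on the additional information:
P(traffic spike | newsletter send) = 0.5·0.76 + 0.6·0.24 = 0.380000 + 0.144000 = 0.524000
Of this, 0.144000 comes from 0.6·0.24 (the viral social-media post=true cases).
Hence the posterior is 0.144000/0.524000 ≈ 0.2748.
Conditioning on newsletter send lowers the posterior on viral social-media post: the classic explaining-away effect in a common-effect structure.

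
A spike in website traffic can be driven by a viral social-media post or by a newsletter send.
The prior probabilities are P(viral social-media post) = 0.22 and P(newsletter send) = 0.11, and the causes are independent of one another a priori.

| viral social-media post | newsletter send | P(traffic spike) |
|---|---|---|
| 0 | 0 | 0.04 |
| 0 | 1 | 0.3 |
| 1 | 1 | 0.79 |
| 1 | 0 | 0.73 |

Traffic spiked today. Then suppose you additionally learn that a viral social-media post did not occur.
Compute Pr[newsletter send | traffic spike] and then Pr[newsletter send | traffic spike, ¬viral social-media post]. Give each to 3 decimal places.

Pr[newsletter send | traffic spike] ≈ 0.208; Pr[newsletter send | traffic spike, ¬viral social-media post] ≈ 0.481

Numerator (weight on configurations with newsletter send): 0.025740 + 0.019118 = 0.044858
The normalizing constant is 0.04*0.78*0.89 + 0.3*0.78*0.11 + 0.73*0.22*0.89 + 0.79*0.22*0.11 = 0.215560
P(newsletter send | traffic spike) = 0.044858/0.215560 ≈ 0.208

With the extra evidence:
Sum P(traffic spike|·) weighted by the priors over both values of newsletter send:
  P(traffic spike | ¬viral social-media post) = 0.04×0.89 + 0.3×0.11
        = 0.035600 + 0.033000 = 0.068600
The terms with newsletter send present sum to 0.033000, so
  P(newsletter send | traffic spike, ¬viral social-media post) = 0.033000 / 0.068600 ≈ 0.481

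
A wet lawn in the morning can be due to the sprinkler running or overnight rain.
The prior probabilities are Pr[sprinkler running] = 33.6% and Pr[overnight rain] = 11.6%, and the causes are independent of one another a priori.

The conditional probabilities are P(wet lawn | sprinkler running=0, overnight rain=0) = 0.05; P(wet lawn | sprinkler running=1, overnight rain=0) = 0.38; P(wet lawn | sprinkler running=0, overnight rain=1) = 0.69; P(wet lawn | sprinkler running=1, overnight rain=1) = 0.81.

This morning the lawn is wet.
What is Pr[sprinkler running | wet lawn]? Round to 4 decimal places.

Pr[sprinkler running | wet lawn] ≈ 0.6365

P(wet lawn) = 0.05·0.664·0.884 + 0.69·0.664·0.116 + 0.38·0.336·0.884 + 0.81·0.336·0.116 = 0.029349 + 0.053147 + 0.112869 + 0.031571 = 0.226936
The sprinkler running-present share is 0.112869 + 0.031571 = 0.144440.
So P(sprinkler running | wet lawn) = 0.144440/0.226936 ≈ 0.6365.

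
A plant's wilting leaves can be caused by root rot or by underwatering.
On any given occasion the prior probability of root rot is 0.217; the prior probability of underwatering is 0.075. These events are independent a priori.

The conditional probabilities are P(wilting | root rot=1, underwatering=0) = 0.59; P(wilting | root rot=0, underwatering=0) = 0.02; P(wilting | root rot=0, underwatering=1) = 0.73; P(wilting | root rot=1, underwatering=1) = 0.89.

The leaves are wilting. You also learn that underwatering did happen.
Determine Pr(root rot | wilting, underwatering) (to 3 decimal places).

Pr(root rot | wilting, underwatering) ≈ 0.253

Numerator (weight on configurations with root rot): 0.89×0.217 = 0.193130
Denominator P(wilting | underwatering): 0.73×0.783 + 0.89×0.217 = 0.764720
P(root rot | wilting, underwatering) = 0.193130/0.764720 ≈ 0.253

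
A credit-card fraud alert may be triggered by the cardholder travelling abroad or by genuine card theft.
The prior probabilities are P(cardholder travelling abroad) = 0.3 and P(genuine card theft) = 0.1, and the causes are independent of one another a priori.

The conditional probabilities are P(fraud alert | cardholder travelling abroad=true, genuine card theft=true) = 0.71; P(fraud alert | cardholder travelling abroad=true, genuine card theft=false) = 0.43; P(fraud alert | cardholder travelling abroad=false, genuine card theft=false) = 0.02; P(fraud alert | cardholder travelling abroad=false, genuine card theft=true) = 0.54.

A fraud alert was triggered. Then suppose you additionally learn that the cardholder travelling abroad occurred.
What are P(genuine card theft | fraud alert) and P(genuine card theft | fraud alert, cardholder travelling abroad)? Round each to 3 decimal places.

P(genuine card theft | fraud alert) ≈ 0.315; P(genuine card theft | fraud alert, cardholder travelling abroad) ≈ 0.155

P(fraud alert) = 0.02×0.7×0.9 + 0.54×0.7×0.1 + 0.43×0.3×0.9 + 0.71×0.3×0.1 = 0.012600 + 0.037800 + 0.116100 + 0.021300 = 0.187800
Of this, 0.059100 comes from 0.037800 + 0.021300 (the genuine card theft=true cases).
So P(genuine card theft | fraud alert) = 0.059100/0.187800 ≈ 0.315.

Now also conditioning on cardholder travelling abroad=true:
Weight on genuine card theft=true, given the evidence: 0.71*0.1 = 0.071000
Denominator P(fraud alert | cardholder travelling abroad): 0.43*0.9 + 0.71*0.1 = 0.458000
P(genuine card theft | fraud alert, cardholder travelling abroad) = 0.071000/0.458000 ≈ 0.155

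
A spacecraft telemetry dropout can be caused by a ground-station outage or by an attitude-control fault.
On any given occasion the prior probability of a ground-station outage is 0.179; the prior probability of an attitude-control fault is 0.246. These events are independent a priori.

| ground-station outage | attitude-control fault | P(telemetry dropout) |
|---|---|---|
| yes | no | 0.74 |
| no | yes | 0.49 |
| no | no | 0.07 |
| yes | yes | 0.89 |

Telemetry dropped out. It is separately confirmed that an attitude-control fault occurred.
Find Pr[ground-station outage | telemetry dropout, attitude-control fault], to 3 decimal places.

Enumerate both values of ground-station outage and weight by the priors:
  P(telemetry dropout | attitude-control fault) = 0.49×0.821 + 0.89×0.179
        = 0.402290 + 0.159310 = 0.561600
Configurations with ground-station outage contribute 0.159310, so
  P(ground-station outage | telemetry dropout, attitude-control fault) = 0.159310 / 0.561600 ≈ 0.284

Pr[ground-station outage | telemetry dropout, attitude-control fault] ≈ 0.284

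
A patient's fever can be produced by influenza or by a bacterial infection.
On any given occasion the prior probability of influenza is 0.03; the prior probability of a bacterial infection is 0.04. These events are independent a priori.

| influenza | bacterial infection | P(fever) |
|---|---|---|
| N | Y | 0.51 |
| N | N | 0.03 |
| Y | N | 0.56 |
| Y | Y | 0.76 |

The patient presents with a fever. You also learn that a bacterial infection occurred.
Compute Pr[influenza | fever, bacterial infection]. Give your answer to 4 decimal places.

P(fever | bacterial infection) = 0.51*0.97 + 0.76*0.03 = 0.494700 + 0.022800 = 0.517500
Restricting to configurations with influenza present: 0.76*0.03 = 0.022800.
So P(influenza | fever, bacterial infection) = 0.022800/0.517500 ≈ 0.0441.

Pr[influenza | fever, bacterial infection] ≈ 0.0441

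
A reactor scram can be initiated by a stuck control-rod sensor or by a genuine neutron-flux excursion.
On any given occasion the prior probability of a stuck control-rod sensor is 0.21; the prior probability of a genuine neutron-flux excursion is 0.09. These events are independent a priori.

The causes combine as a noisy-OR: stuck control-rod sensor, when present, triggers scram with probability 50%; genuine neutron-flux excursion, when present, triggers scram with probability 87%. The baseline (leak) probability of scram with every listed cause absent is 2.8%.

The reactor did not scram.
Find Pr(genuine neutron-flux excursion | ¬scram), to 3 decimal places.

Under noisy-OR, P(scram | causes) = 1 − (1−0.028)·∏(1−qᵢ) over the active causes.
Enumerate the 4 (stuck control-rod sensor, genuine neutron-flux excursion) configurations and weight by the priors:
  P(¬scram) = 0.972·0.79·0.91 + 0.12636·0.79·0.09 + 0.486·0.21·0.91 + 0.06318·0.21·0.09
        = 0.698771 + 0.008984 + 0.092875 + 0.001194 = 0.801824
Keeping only the genuine neutron-flux excursion-present terms gives 0.010178, so
  P(genuine neutron-flux excursion | ¬scram) = 0.010178 / 0.801824 ≈ 0.013

Pr(genuine neutron-flux excursion | ¬scram) ≈ 0.013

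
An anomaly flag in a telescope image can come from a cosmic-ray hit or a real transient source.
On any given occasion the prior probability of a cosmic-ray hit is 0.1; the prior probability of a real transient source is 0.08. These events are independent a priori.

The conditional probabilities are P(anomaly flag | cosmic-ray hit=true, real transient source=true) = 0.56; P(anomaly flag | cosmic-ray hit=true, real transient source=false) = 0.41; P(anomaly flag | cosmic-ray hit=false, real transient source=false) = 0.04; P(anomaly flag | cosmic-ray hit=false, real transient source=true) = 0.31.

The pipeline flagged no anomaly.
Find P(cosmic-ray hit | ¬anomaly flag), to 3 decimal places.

Numerator (weight on configurations with cosmic-ray hit): 0.054280 + 0.003520 = 0.057800
Normalizer over all consistent configurations: 0.96*0.9*0.92 + 0.69*0.9*0.08 + 0.59*0.1*0.92 + 0.44*0.1*0.08 = 0.902360
Posterior = 0.057800 / 0.902360 ≈ 0.064

P(cosmic-ray hit | ¬anomaly flag) ≈ 0.064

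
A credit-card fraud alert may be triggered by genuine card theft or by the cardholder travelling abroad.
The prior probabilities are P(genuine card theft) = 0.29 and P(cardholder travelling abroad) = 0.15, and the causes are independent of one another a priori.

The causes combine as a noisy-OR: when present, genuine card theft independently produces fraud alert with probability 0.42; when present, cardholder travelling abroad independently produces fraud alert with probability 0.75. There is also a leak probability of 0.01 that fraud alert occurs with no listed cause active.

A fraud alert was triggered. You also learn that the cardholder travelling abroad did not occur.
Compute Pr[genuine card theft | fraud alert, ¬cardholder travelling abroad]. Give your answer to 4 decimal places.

Pr[genuine card theft | fraud alert, ¬cardholder travelling abroad] ≈ 0.9456

Under noisy-OR, P(fraud alert | causes) = 1 − (1−0.01)·∏(1−qᵢ) over the active causes.
For the numerator, keep only genuine card theft=true terms: 0.4258*0.29 = 0.123482
Denominator P(fraud alert | ¬cardholder travelling abroad): 0.01*0.71 + 0.4258*0.29 = 0.130582
Posterior = 0.123482 / 0.130582 ≈ 0.9456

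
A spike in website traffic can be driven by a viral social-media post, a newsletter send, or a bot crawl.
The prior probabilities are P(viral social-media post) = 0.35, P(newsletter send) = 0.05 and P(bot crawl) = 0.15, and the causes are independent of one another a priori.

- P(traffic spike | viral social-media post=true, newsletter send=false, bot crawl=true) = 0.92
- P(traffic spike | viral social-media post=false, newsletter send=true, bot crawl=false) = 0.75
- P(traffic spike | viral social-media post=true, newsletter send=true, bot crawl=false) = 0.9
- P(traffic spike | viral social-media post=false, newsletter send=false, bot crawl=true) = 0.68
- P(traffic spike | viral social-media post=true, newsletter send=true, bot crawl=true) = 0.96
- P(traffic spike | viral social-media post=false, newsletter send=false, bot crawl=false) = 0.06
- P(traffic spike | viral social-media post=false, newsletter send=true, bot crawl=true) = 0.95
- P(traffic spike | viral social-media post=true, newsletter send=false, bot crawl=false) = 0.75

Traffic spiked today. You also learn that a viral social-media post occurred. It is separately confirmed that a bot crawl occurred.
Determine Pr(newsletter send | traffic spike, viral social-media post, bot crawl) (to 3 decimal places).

Pr(newsletter send | traffic spike, viral social-media post, bot crawl) ≈ 0.052

P(traffic spike | viral social-media post, bot crawl) = 0.92*0.95 + 0.96*0.05 = 0.874000 + 0.048000 = 0.922000
Restricting to configurations with newsletter send present: 0.96*0.05 = 0.048000.
Hence the posterior is 0.048000/0.922000 ≈ 0.052.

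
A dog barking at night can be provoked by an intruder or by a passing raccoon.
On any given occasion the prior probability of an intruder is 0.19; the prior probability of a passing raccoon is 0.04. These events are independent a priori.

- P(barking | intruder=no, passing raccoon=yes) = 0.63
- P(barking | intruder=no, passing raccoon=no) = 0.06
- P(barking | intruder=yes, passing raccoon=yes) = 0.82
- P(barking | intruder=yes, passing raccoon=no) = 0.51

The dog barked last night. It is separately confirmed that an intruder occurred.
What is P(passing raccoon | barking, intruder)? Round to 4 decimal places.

By total probability over both values of passing raccoon:
  P(barking | intruder) = 0.51*0.96 + 0.82*0.04
        = 0.489600 + 0.032800 = 0.522400
The terms with passing raccoon present sum to 0.032800, so
  P(passing raccoon | barking, intruder) = 0.032800 / 0.522400 ≈ 0.0628

P(passing raccoon | barking, intruder) ≈ 0.0628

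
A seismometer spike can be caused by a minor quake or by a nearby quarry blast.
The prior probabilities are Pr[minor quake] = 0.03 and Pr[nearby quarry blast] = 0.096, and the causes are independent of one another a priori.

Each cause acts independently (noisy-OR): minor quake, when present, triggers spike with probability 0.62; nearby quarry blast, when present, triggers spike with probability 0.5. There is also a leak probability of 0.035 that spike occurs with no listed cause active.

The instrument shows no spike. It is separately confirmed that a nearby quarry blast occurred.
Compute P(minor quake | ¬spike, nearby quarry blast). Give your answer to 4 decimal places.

Under noisy-OR, P(spike | causes) = 1 − (1−0.035)·∏(1−qᵢ) over the active causes.
P(¬spike | nearby quarry blast) = 0.4825*0.97 + 0.18335*0.03 = 0.468025 + 0.005501 = 0.473526
Of this, 0.005501 comes from 0.18335*0.03 (the minor quake=true cases).
Hence the posterior is 0.005501/0.473526 ≈ 0.0116.

P(minor quake | ¬spike, nearby quarry blast) ≈ 0.0116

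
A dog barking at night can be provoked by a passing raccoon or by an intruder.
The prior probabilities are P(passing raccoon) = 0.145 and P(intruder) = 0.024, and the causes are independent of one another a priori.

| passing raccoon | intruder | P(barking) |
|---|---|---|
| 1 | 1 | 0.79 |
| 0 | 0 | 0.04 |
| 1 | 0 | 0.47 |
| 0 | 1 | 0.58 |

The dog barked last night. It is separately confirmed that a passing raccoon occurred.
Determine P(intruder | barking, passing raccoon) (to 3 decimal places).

P(intruder | barking, passing raccoon) ≈ 0.040

P(barking | passing raccoon) = 0.47×0.976 + 0.79×0.024 = 0.458720 + 0.018960 = 0.477680
Of this, 0.018960 comes from 0.79×0.024 (the intruder=true cases).
So P(intruder | barking, passing raccoon) = 0.018960/0.477680 ≈ 0.040.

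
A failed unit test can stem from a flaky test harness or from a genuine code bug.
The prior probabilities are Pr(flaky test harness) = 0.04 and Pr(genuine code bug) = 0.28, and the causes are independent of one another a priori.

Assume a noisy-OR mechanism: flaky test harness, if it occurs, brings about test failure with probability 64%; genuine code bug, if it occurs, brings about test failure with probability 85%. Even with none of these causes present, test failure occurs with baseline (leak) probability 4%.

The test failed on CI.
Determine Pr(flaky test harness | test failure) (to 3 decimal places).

Pr(flaky test harness | test failure) ≈ 0.103

Under noisy-OR, P(test failure | causes) = 1 − (1−0.04)·∏(1−qᵢ) over the active causes.
For the numerator, keep only flaky test harness=true terms: 0.018847 + 0.010619 = 0.029466
The normalizing constant is 0.04*0.96*0.72 + 0.856*0.96*0.28 + 0.6544*0.04*0.72 + 0.94816*0.04*0.28 = 0.287207
Posterior = 0.029466 / 0.287207 ≈ 0.103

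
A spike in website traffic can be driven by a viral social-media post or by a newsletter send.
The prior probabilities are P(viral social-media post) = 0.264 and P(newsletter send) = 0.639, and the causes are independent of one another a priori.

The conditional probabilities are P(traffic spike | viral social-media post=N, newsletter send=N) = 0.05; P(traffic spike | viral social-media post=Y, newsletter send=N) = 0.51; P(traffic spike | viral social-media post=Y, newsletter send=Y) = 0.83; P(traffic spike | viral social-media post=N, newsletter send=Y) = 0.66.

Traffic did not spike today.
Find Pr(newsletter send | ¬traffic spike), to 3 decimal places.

Pr(newsletter send | ¬traffic spike) ≈ 0.387

P(¬traffic spike) = 0.95*0.736*0.361 + 0.34*0.736*0.639 + 0.49*0.264*0.361 + 0.17*0.264*0.639 = 0.252411 + 0.159903 + 0.046699 + 0.028678 = 0.487691
Restricting to configurations with newsletter send present: 0.159903 + 0.028678 = 0.188581.
So P(newsletter send | ¬traffic spike) = 0.188581/0.487691 ≈ 0.387.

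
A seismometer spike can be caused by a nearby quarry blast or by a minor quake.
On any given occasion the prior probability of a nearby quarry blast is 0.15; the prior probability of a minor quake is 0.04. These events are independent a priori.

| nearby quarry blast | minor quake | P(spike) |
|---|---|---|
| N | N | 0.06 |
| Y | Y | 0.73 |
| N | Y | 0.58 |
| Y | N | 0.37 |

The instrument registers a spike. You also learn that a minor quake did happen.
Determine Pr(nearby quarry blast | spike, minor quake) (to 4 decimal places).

P(spike | minor quake) = 0.58×0.85 + 0.73×0.15 = 0.493000 + 0.109500 = 0.602500
Restricting to configurations with nearby quarry blast present: 0.73×0.15 = 0.109500.
So P(nearby quarry blast | spike, minor quake) = 0.109500/0.602500 ≈ 0.1817.

Pr(nearby quarry blast | spike, minor quake) ≈ 0.1817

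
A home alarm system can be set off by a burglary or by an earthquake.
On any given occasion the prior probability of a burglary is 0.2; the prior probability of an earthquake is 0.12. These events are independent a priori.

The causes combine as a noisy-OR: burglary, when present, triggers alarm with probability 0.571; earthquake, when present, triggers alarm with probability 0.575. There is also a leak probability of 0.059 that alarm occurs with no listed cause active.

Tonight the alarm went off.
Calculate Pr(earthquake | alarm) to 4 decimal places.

Under noisy-OR, P(alarm | causes) = 1 − (1−0.059)·∏(1−qᵢ) over the active causes.
Numerator (weight on configurations with earthquake): 0.057607 + 0.019882 = 0.077489
The normalizing constant is 0.059*0.8*0.88 + 0.600075*0.8*0.12 + 0.596311*0.2*0.88 + 0.828432*0.2*0.12 = 0.223976
P(earthquake | alarm) = 0.077489/0.223976 ≈ 0.3460

Pr(earthquake | alarm) ≈ 0.3460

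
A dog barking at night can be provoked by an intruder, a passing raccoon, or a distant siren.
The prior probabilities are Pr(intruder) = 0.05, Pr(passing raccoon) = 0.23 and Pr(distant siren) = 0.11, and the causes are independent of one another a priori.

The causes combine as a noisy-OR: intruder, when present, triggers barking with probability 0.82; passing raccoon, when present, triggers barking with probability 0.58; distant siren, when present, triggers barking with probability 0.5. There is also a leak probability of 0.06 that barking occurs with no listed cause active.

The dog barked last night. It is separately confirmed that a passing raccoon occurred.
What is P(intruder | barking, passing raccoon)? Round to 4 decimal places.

P(intruder | barking, passing raccoon) ≈ 0.0726

Under noisy-OR, P(barking | causes) = 1 − (1−0.06)·∏(1−qᵢ) over the active causes.
P(barking | passing raccoon) = 0.6052*0.95*0.89 + 0.8026*0.95*0.11 + 0.928936*0.05*0.89 + 0.964468*0.05*0.11 = 0.511697 + 0.083872 + 0.041338 + 0.005305 = 0.642212
Of this, 0.046643 comes from 0.041338 + 0.005305 (the intruder=true cases).
So P(intruder | barking, passing raccoon) = 0.046643/0.642212 ≈ 0.0726.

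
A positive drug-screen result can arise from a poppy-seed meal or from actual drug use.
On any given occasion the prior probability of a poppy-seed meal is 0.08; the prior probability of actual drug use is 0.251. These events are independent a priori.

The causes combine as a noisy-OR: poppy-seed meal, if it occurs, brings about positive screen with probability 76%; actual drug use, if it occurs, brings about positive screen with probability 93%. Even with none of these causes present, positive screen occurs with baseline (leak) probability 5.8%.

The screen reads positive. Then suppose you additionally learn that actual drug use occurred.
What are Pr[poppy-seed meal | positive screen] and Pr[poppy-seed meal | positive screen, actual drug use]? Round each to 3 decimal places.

Under noisy-OR, P(positive screen | causes) = 1 − (1−0.058)·∏(1−qᵢ) over the active causes.
P(positive screen) = 0.058*0.92*0.749 + 0.93406*0.92*0.251 + 0.77392*0.08*0.749 + 0.984174*0.08*0.251 = 0.039967 + 0.215693 + 0.046373 + 0.019762 = 0.321795
Of this, 0.066135 comes from 0.046373 + 0.019762 (the poppy-seed meal=true cases).
Hence the posterior is 0.066135/0.321795 ≈ 0.206.

Now condition on the additional information:
P(positive screen | actual drug use) = 0.93406×0.92 + 0.984174×0.08 = 0.859335 + 0.078734 = 0.938069
The poppy-seed meal-present share is 0.984174×0.08 = 0.078734.
Hence the posterior is 0.078734/0.938069 ≈ 0.084.
The drop from 0.206 to 0.084 is the explaining-away (discounting) effect.

Pr[poppy-seed meal | positive screen] ≈ 0.206; Pr[poppy-seed meal | positive screen, actual drug use] ≈ 0.084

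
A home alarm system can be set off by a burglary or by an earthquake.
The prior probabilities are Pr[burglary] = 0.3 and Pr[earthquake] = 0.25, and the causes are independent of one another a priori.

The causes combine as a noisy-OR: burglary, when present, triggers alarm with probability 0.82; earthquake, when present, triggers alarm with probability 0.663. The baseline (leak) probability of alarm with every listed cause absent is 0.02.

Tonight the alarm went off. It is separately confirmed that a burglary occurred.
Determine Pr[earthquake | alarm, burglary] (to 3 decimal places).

Under noisy-OR, P(alarm | causes) = 1 − (1−0.02)·∏(1−qᵢ) over the active causes.
P(alarm | burglary) = 0.8236·0.75 + 0.940553·0.25 = 0.617700 + 0.235138 = 0.852838
The earthquake-present share is 0.940553·0.25 = 0.235138.
Hence the posterior is 0.235138/0.852838 ≈ 0.276.

Pr[earthquake | alarm, burglary] ≈ 0.276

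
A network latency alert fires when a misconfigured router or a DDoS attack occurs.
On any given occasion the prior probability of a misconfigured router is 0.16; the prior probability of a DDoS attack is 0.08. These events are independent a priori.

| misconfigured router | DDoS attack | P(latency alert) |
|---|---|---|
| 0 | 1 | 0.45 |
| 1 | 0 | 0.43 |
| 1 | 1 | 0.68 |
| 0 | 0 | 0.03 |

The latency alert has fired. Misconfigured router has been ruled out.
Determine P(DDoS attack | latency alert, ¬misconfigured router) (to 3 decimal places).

P(DDoS attack | latency alert, ¬misconfigured router) ≈ 0.566

Sum P(latency alert|·) weighted by the priors over both values of DDoS attack:
  P(latency alert | ¬misconfigured router) = 0.03·0.92 + 0.45·0.08
        = 0.027600 + 0.036000 = 0.063600
Configurations with DDoS attack contribute 0.036000, so
  P(DDoS attack | latency alert, ¬misconfigured router) = 0.036000 / 0.063600 ≈ 0.566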